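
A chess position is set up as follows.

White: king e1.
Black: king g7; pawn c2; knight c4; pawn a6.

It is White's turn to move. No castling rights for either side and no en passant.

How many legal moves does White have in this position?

White to move; king on e1.
In check: no.
Legal moves: Kf2, Ke2, Kf1.
Count: 3.

3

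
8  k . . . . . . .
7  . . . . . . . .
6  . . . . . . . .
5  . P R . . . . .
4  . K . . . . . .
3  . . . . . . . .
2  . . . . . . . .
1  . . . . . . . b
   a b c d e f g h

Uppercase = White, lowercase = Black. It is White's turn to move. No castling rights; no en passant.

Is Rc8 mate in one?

no

After Rc8: black king on a8; in check: yes, from the white rook on c8.
Black has 2 legal replies: Kb7, Ka7.
In check but a legal move exists → not checkmate.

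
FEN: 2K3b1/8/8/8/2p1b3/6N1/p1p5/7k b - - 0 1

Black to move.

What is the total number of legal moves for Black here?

Black to move; king on h1.
In check: yes, from the white knight on g3.
Legal moves: Kh2, Kg2, Kg1.
Count: 3.

3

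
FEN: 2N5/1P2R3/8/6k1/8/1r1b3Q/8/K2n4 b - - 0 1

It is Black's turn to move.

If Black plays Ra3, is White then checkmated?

yes

After Ra3: white king on a1; in check: yes, from the black rook on a3.
King squares — b1: attacked by Bd3; a2: attacked by Ra3; b2: attacked by Nd1.
White has no legal moves → checkmate.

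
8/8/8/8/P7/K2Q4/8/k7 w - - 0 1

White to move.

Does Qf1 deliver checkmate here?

After Qf1: black king on a1; in check: yes, from the white queen on f1.
King squares — b1: attacked by Qf1; a2: attacked by Ka3; b2: attacked by Ka3.
Black has no legal moves → checkmate.

yes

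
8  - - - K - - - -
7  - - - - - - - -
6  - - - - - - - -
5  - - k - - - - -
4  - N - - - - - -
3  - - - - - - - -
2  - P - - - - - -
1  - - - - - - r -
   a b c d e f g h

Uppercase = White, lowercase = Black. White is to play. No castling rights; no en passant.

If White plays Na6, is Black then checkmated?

no

After Na6: black king on c5; in check: yes, from the white knight on a6.
Black has 7 legal replies: Kd6, Kc6, Kb6, Kd5, Kb5, Kd4, Kc4.
In check but a legal move exists → not checkmate.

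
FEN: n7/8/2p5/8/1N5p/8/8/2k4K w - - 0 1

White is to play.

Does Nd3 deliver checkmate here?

After Nd3: black king on c1; in check: yes, from the white knight on d3.
Black has 4 legal replies: Kd2, Kc2, Kd1, Kb1.
In check but a legal move exists → not checkmate.

no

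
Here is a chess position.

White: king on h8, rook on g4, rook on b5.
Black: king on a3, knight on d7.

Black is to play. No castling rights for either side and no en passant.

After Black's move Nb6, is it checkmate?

no

After Nb6: white king on h8; in check: no.
White is not in check, so this cannot be checkmate.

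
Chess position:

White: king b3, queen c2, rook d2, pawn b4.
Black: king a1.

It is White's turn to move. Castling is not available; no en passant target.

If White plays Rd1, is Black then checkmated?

yes

After Rd1: black king on a1; in check: yes, from the white rook on d1.
King squares — b1: attacked by Rd1; a2: attacked by Qc2; b2: attacked by Qc2.
Black has no legal moves → checkmate.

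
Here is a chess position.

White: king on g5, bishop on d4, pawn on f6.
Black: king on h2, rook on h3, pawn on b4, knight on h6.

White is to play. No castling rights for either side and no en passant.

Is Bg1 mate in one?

no

After Bg1: black king on h2; in check: yes, from the white bishop on g1.
Black has 4 legal replies: Kg3, Kg2, Kh1, Kxg1.
In check but a legal move exists → not checkmate.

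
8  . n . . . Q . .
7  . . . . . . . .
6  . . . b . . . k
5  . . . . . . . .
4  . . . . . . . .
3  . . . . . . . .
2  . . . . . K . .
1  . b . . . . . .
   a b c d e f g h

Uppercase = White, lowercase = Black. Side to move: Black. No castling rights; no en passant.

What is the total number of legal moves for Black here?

5

Black to move; king on h6.
In check: yes, from the white queen on f8.
Legal moves: Kh7, Kg6, Kh5, Kg5, Bxf8.
Count: 5.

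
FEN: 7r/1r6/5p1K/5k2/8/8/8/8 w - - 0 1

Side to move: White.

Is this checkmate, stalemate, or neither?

White to move; white king on h6.
In check: yes, from the black rook on h8.
King squares — g5: attacked by Kf5; h5: attacked by Rh8; g6: attacked by Kf5; g7: attacked by Rb7; h7: attacked by Rb7.
Legal moves for White: none.
In check with no legal moves → checkmate.

checkmate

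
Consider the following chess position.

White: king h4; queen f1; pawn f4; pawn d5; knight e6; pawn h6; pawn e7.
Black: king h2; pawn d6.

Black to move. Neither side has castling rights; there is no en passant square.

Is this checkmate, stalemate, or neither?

stalemate

Black to move; black king on h2.
In check: no.
King squares — g1: attacked by Qf1; h1: attacked by Qf1; g2: attacked by Qf1; g3: attacked by Kh4; h3: attacked by Qf1.
Legal moves for Black: none.
Not in check and no legal moves → stalemate.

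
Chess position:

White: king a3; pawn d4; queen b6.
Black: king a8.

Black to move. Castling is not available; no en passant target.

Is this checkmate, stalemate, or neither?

stalemate

Black to move; black king on a8.
In check: no.
King squares — a7: attacked by Qb6; b7: attacked by Qb6; b8: attacked by Qb6.
Legal moves for Black: none.
Not in check and no legal moves → stalemate.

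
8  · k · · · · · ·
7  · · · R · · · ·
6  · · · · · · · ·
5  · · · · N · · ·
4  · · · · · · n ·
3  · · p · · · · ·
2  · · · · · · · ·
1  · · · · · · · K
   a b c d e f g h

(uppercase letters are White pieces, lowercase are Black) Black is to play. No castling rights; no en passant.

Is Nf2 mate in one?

no

After Nf2: white king on h1; in check: yes, from the black knight on f2.
White has 3 legal replies: Kh2, Kg2, Kg1.
In check but a legal move exists → not checkmate.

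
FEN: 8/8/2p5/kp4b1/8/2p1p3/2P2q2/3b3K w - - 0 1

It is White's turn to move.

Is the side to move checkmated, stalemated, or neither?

White to move; white king on h1.
In check: no.
King squares — g1: attacked by Qf2; g2: attacked by Qf2; h2: attacked by Qf2.
Legal moves for White: none.
Not in check and no legal moves → stalemate.

stalemate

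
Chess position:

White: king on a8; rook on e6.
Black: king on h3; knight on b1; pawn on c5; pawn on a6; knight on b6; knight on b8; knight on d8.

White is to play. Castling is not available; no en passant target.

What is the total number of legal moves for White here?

White to move; king on a8.
In check: yes, from the black knight on b6.
Legal moves: Kxb8, Ka7, Rxb6.
Count: 3.

3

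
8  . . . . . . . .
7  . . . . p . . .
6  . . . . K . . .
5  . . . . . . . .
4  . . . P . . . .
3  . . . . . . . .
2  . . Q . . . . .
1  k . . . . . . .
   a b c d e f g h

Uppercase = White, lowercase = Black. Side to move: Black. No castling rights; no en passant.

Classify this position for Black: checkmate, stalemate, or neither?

stalemate

Black to move; black king on a1.
In check: no.
King squares — b1: attacked by Qc2; a2: attacked by Qc2; b2: attacked by Qc2.
Legal moves for Black: none.
Not in check and no legal moves → stalemate.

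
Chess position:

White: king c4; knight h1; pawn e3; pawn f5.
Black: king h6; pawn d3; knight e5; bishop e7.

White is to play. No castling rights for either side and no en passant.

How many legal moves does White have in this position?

5

White to move; king on c4.
In check: yes, from the black knight on e5.
Legal moves: Kd5, Kb5, Kd4, Kc3, Kb3.
Count: 5.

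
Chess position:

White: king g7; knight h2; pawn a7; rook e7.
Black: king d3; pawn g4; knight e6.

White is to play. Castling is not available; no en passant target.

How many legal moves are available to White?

8

White to move; king on g7.
In check: yes, from the black knight on e6.
Legal moves: Kh8, Kg8, Kh7, Kf7, Kh6, Kg6, Kf6, Rxe6.
Count: 8.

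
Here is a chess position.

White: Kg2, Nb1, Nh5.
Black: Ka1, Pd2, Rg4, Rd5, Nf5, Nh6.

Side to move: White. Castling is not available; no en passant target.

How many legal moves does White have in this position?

7

White to move; king on g2.
In check: yes, from the black rook on g4.
Legal moves: Kh3, Kf3, Kh2, Kf2, Kh1, Kf1, Ng3.
Count: 7.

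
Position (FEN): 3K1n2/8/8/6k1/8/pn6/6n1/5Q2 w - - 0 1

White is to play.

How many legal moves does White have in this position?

24

White to move; king on d8.
In check: no.
Legal moves: Ke8, Kc8, Ke7, Kc7, Qxf8, Qf7, Qf6+, Qa6, Qf5+, Qb5+, Qf4+, Qc4, Qf3, Qd3, Qxg2+, Qf2, Qe2, Qh1, Qg1, Qe1, Qd1, Qc1+, Qb1, Qa1.
Count: 24.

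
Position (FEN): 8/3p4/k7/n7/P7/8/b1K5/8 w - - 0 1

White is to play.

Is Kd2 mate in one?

After Kd2: black king on a6; in check: no.
Black is not in check, so this cannot be checkmate.

no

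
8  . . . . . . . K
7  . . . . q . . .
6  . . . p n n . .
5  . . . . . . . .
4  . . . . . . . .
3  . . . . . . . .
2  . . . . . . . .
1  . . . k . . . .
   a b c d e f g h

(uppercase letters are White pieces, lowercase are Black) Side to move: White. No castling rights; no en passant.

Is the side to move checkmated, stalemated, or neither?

White to move; white king on h8.
In check: no.
King squares — g7: attacked by Ne6; h7: attacked by Nf6; g8: attacked by Nf6.
Legal moves for White: none.
Not in check and no legal moves → stalemate.

stalemate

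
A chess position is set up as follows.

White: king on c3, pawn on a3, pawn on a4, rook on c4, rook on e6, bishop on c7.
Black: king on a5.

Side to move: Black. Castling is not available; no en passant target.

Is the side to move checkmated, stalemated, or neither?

Black to move; black king on a5.
In check: yes, from the white bishop on c7.
King squares — a4: attacked by Rc4; b4: attacked by Pa3; b5: attacked by Pa4; a6: attacked by Re6; b6: attacked by Re6.
Legal moves for Black: none.
In check with no legal moves → checkmate.

checkmate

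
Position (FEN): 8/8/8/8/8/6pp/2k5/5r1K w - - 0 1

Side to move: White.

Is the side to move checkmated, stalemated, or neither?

checkmate

White to move; white king on h1.
In check: yes, from the black rook on f1.
King squares — g1: attacked by Rf1; g2: attacked by Ph3; h2: attacked by Pg3.
Legal moves for White: none.
In check with no legal moves → checkmate.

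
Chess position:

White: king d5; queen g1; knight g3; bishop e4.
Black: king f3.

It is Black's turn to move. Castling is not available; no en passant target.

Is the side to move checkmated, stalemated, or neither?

neither

Black to move; black king on f3.
In check: yes, from the white bishop on e4.
King squares — e2: attacked by Ng3; f2: attacked by Qg1; g2: attacked by Qg1; e3: attacked by Qg1; g3: attacked by Qg1; e4: attacked by Ng3; f4: available; g4: available.
Legal moves for Black: Kg4, Kf4.
Black is in check but has 2 legal moves → neither.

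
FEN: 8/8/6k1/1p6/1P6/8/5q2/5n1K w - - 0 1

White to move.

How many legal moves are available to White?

0

White to move; king on h1.
In check: no.
Legal moves: none.
Count: 0.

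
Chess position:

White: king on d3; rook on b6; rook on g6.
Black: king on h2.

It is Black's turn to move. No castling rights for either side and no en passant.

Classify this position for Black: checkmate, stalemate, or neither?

neither

Black to move; black king on h2.
In check: no.
Legal moves for Black: Kh3, Kh1.
Black has 2 legal moves and is not in check → neither.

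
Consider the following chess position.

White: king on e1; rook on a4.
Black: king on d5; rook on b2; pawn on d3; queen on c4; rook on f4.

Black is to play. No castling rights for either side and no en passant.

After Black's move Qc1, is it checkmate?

yes

After Qc1: white king on e1; in check: yes, from the black queen on c1.
King squares — d1: attacked by Qc1; f1: attacked by Qc1; d2: attacked by Qc1; e2: attacked by Rb2; f2: attacked by Rb2.
White has no legal moves → checkmate.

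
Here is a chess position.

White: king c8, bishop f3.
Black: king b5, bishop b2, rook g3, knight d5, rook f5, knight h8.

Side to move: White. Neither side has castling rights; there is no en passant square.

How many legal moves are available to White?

White to move; king on c8.
In check: no.
Legal moves: Kd8, Kb8, Kd7, Kb7, Bh5, Bxd5, Bg4, Be4, Bg2, Be2+, Bh1, Bd1.
Count: 12.

12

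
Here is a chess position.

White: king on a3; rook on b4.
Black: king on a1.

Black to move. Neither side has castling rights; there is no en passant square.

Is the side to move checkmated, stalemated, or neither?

Black to move; black king on a1.
In check: no.
King squares — b1: attacked by Rb4; a2: attacked by Ka3; b2: attacked by Ka3.
Legal moves for Black: none.
Not in check and no legal moves → stalemate.

stalemate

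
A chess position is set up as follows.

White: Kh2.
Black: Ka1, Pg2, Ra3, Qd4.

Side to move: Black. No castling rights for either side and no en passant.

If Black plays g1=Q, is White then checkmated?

yes

After g1=Q: white king on h2; in check: yes, from the black queen on g1.
King squares — g1: attacked by Qd4; h1: attacked by Qg1; g2: attacked by Qg1; g3: attacked by Qg1; h3: attacked by Ra3.
White has no legal moves → checkmate.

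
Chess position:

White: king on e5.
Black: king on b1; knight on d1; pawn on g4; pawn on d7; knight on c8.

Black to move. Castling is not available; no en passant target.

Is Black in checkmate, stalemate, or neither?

Black to move; black king on b1.
In check: no.
Legal moves for Black: Ne7, Na7, Nd6, Nb6, Ne3, Nc3, Nf2, Nb2, Kc2, Kb2, Ka2, Kc1, Ka1, d6+, g3, d5.
Black has 16 legal moves and is not in check → neither.

neither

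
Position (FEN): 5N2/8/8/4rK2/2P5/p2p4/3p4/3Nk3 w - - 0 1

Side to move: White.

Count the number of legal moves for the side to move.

White to move; king on f5.
In check: yes, from the black rook on e5.
Legal moves: Kg6, Kf6, Kxe5, Kg4, Kf4.
Count: 5.

5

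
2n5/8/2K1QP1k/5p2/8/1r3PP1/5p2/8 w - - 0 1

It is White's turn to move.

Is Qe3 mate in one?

After Qe3: black king on h6; in check: yes, from the white queen on e3.
Black has 5 legal replies: Kh7, Kg6, Kh5, Rxe3, f4.
In check but a legal move exists → not checkmate.

no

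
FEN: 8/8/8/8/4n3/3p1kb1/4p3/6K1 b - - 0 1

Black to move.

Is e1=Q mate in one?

After e1=Q: white king on g1; in check: yes, from the black queen on e1.
King squares — f1: attacked by Qe1; h1: attacked by Qe1; f2: attacked by Qe1; g2: attacked by Kf3; h2: attacked by Bg3.
White has no legal moves → checkmate.

yes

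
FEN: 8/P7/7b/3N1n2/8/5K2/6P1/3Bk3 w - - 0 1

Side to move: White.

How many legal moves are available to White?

20

White to move; king on f3.
In check: no.
Legal moves: Ne7, Nc7, Nf6, Nb6, Nf4, Nb4, Ne3, Nc3, Kg4, Ke4, Ba4, Bb3, Be2, Bc2, a8=Q, a8=R, a8=B, a8=N, g3, g4.
Count: 20.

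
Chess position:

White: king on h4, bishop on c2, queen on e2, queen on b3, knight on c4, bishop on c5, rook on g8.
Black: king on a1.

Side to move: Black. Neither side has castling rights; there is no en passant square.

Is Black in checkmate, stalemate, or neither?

stalemate

Black to move; black king on a1.
In check: no.
King squares — b1: attacked by Bc2; a2: attacked by Qb3; b2: attacked by Qb3.
Legal moves for Black: none.
Not in check and no legal moves → stalemate.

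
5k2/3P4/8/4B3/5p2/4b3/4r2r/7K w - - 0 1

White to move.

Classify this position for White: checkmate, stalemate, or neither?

White to move; white king on h1.
In check: yes, from the black rook on h2.
King squares — g1: attacked by Be3; g2: attacked by Re2; h2: attacked by Re2.
Legal moves for White: none.
In check with no legal moves → checkmate.

checkmate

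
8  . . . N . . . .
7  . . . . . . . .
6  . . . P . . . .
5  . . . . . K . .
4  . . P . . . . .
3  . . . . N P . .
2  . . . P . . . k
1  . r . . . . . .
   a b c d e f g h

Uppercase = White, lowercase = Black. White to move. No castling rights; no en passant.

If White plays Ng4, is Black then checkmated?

After Ng4: black king on h2; in check: yes, from the white knight on g4.
Black has 5 legal replies: Kh3, Kg3, Kg2, Kh1, Kg1.
In check but a legal move exists → not checkmate.

no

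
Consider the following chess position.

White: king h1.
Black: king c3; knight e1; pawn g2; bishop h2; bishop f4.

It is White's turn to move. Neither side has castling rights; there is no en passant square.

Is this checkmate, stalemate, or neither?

checkmate

White to move; white king on h1.
In check: yes, from the black pawn on g2.
King squares — g1: attacked by Bh2; g2: attacked by Ne1; h2: attacked by Bf4.
Legal moves for White: none.
In check with no legal moves → checkmate.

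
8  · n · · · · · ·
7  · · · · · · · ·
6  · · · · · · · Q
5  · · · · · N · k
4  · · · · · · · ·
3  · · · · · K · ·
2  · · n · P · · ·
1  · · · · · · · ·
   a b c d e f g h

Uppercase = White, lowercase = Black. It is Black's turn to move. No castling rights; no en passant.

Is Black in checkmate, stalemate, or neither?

checkmate

Black to move; black king on h5.
In check: yes, from the white queen on h6.
King squares — g4: attacked by Kf3; h4: attacked by Nf5; g5: attacked by Qh6; g6: attacked by Qh6; h6: attacked by Nf5.
Legal moves for Black: none.
In check with no legal moves → checkmate.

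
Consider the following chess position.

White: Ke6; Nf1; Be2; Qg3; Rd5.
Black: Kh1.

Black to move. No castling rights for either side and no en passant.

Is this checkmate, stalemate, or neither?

Black to move; black king on h1.
In check: no.
King squares — g1: attacked by Qg3; g2: attacked by Qg3; h2: attacked by Nf1.
Legal moves for Black: none.
Not in check and no legal moves → stalemate.

stalemate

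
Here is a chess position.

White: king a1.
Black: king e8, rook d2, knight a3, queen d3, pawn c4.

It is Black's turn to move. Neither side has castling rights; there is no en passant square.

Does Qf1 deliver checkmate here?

yes

After Qf1: white king on a1; in check: yes, from the black queen on f1.
King squares — b1: attacked by Qf1; a2: attacked by Rd2; b2: attacked by Rd2.
White has no legal moves → checkmate.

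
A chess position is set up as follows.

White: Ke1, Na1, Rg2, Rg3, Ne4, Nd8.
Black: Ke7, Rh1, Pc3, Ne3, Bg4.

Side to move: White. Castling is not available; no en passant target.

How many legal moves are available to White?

White to move; king on e1.
In check: yes, from the black rook on h1.
Legal moves: Kf2, Rg1.
Count: 2.

2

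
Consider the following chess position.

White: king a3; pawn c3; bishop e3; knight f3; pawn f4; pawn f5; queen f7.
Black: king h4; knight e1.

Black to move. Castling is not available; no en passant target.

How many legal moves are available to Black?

4

Black to move; king on h4.
In check: yes, from the white knight on f3.
Legal moves: Kg4, Kh3, Kg3, Nxf3.
Count: 4.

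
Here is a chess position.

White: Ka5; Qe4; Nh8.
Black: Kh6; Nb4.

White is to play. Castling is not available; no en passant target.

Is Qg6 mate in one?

After Qg6: black king on h6; in check: yes, from the white queen on g6.
King squares — g5: attacked by Qg6; h5: attacked by Qg6; g6: attacked by Nh8; g7: attacked by Qg6; h7: attacked by Qg6.
Black has no legal moves → checkmate.

yes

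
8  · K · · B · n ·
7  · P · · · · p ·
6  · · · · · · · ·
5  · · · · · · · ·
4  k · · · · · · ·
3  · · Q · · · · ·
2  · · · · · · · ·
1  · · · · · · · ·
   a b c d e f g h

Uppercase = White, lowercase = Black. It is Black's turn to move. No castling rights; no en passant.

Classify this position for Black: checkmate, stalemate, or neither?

checkmate

Black to move; black king on a4.
In check: yes, from the white bishop on e8.
King squares — a3: attacked by Qc3; b3: attacked by Qc3; b4: attacked by Qc3; a5: attacked by Qc3; b5: attacked by Be8.
Legal moves for Black: none.
In check with no legal moves → checkmate.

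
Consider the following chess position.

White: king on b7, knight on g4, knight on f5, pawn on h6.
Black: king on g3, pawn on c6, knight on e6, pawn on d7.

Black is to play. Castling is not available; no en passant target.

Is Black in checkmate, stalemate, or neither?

Black to move; black king on g3.
In check: yes, from the white knight on f5.
Legal moves for Black: Kxg4, Kf4, Kh3, Kf3, Kg2.
Black is in check but has 5 legal moves → neither.

neither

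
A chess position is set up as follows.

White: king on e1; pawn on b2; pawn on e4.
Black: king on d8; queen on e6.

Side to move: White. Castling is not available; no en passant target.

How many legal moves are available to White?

8

White to move; king on e1.
In check: no.
Legal moves: Kf2, Ke2, Kd2, Kf1, Kd1, e5, b3, b4.
Count: 8.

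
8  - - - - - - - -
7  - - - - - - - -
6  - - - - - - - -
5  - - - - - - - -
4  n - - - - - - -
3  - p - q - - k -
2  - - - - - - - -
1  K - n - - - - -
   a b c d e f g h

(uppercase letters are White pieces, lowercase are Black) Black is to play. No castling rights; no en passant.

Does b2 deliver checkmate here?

yes

After b2: white king on a1; in check: yes, from the black pawn on b2.
King squares — b1: attacked by Qd3; a2: attacked by Nc1; b2: attacked by Na4.
White has no legal moves → checkmate.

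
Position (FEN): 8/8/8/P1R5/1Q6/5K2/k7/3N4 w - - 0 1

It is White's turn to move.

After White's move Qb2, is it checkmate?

After Qb2: black king on a2; in check: yes, from the white queen on b2.
King squares — a1: attacked by Qb2; b1: attacked by Qb2; b2: attacked by Nd1; a3: attacked by Qb2; b3: attacked by Qb2.
Black has no legal moves → checkmate.

yes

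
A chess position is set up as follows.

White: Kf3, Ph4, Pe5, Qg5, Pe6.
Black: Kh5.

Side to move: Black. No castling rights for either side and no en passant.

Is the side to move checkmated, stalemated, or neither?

checkmate

Black to move; black king on h5.
In check: yes, from the white queen on g5.
King squares — g4: attacked by Kf3; h4: attacked by Qg5; g5: attacked by Ph4; g6: attacked by Qg5; h6: attacked by Qg5.
Legal moves for Black: none.
In check with no legal moves → checkmate.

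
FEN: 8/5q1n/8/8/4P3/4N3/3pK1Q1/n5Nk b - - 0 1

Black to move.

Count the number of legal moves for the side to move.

Black to move; king on h1.
In check: yes, from the white queen on g2.
Legal moves: none.
Count: 0.

0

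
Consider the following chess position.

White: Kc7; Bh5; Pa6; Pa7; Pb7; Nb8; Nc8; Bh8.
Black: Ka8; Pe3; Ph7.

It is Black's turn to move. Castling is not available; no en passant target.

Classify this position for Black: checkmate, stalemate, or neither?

Black to move; black king on a8.
In check: yes, from the white pawn on b7.
King squares — a7: attacked by Nc8; b7: attacked by Pa6; b8: attacked by Pa7.
Legal moves for Black: none.
In check with no legal moves → checkmate.

checkmate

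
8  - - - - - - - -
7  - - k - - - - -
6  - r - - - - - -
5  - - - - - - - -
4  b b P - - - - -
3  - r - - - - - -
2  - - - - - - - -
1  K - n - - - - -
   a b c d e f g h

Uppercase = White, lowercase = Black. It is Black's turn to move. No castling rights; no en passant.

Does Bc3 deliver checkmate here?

yes

After Bc3: white king on a1; in check: yes, from the black bishop on c3.
King squares — b1: attacked by Rb3; a2: attacked by Nc1; b2: attacked by Rb3.
White has no legal moves → checkmate.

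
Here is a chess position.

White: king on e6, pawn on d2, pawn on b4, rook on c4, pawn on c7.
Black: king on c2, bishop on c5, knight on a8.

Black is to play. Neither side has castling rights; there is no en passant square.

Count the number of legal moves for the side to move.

6

Black to move; king on c2.
In check: yes, from the white rook on c4.
Legal moves: Kd3, Kb3, Kxd2, Kb2, Kd1, Kb1.
Count: 6.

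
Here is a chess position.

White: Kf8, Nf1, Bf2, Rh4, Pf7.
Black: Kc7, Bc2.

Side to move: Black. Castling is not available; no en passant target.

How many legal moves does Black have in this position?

16

Black to move; king on c7.
In check: no.
Legal moves: Kd8, Kc8, Kb8, Kd7, Kb7, Kd6, Kc6, Bh7, Bg6, Bf5, Be4, Ba4, Bd3, Bb3, Bd1, Bb1.
Count: 16.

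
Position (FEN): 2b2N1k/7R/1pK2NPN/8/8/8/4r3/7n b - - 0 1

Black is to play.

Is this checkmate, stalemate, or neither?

checkmate

Black to move; black king on h8.
In check: yes, from the white rook on h7.
King squares — g7: attacked by Rh7; h7: attacked by Nf6; g8: attacked by Nf6.
Legal moves for Black: none.
In check with no legal moves → checkmate.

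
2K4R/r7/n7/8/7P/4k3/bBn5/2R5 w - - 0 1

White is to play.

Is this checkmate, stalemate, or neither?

neither

White to move; white king on c8.
In check: no.
Legal moves for White include: Rg8, Rf8, Re8+, Rd8, Rh7, Rh6, Rh5, Kd8, Bg7, Bf6, Be5, Bd4+, Bc3, Ba3, Ba1, Rxc2, Rh1, Rg1, ... (list truncated; more exist).
White has legal moves and is not in check → neither.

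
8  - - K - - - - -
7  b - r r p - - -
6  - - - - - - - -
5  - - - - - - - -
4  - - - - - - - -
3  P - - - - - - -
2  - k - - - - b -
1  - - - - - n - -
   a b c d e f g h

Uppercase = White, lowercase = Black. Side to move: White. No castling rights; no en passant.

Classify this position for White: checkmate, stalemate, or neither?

White to move; white king on c8.
In check: yes, from the black rook on c7.
King squares — b7: attacked by Bg2; c7: attacked by Rd7; d7: attacked by Rc7; b8: attacked by Ba7; d8: attacked by Rd7.
Legal moves for White: none.
In check with no legal moves → checkmate.

checkmate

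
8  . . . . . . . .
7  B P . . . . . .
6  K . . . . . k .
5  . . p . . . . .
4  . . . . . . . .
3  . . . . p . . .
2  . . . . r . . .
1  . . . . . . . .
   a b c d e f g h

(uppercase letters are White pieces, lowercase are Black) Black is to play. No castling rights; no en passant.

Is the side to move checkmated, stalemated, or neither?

neither

Black to move; black king on g6.
In check: no.
Legal moves for Black: Kh7, Kg7, Kf7, Kh6, Kf6, Kh5, Kg5, Kf5, Rh2, Rg2, Rf2, Rd2, Rc2, Rb2, Ra2+, Re1, c4.
Black has 17 legal moves and is not in check → neither.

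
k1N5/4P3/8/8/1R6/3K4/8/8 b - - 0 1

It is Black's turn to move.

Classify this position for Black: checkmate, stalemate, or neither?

stalemate

Black to move; black king on a8.
In check: no.
King squares — a7: attacked by Nc8; b7: attacked by Rb4; b8: attacked by Rb4.
Legal moves for Black: none.
Not in check and no legal moves → stalemate.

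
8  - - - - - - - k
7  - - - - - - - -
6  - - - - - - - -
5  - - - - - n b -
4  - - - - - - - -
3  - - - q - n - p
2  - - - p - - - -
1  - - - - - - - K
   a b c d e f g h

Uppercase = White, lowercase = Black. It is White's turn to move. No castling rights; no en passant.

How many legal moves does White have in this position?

White to move; king on h1.
In check: no.
Legal moves: none.
Count: 0.

0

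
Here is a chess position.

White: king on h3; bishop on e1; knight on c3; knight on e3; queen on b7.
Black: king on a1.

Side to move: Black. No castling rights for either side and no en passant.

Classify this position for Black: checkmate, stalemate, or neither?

Black to move; black king on a1.
In check: no.
King squares — b1: attacked by Nc3; a2: attacked by Nc3; b2: attacked by Qb7.
Legal moves for Black: none.
Not in check and no legal moves → stalemate.

stalemate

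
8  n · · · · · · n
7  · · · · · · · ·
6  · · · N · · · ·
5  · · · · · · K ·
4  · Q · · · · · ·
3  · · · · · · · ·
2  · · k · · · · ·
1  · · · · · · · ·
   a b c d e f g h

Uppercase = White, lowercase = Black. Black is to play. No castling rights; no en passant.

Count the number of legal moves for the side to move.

7

Black to move; king on c2.
In check: no.
Legal moves: Nf7+, Ng6, Nc7, Nb6, Kd3, Kd1, Kc1.
Count: 7.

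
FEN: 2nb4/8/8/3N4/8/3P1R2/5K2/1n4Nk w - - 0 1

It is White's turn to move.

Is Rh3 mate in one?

yes

After Rh3: black king on h1; in check: yes, from the white rook on h3.
King squares — g1: attacked by Kf2; g2: attacked by Kf2; h2: attacked by Rh3.
Black has no legal moves → checkmate.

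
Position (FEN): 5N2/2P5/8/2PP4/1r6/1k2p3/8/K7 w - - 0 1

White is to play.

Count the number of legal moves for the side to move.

White to move; king on a1.
In check: no.
Legal moves: Nh7, Nd7, Ng6, Ne6, Kb1, c8=Q, c8=R, c8=B, c8=N, d6, c6.
Count: 11.

11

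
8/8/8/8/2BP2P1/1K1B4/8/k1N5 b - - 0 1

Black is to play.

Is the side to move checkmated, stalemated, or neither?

Black to move; black king on a1.
In check: no.
King squares — b1: attacked by Bd3; a2: attacked by Nc1; b2: attacked by Kb3.
Legal moves for Black: none.
Not in check and no legal moves → stalemate.

stalemate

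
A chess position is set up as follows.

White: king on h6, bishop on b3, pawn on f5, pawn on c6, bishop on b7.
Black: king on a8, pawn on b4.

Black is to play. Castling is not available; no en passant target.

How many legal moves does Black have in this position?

2

Black to move; king on a8.
In check: yes, from the white bishop on b7.
Legal moves: Kb8, Ka7.
Count: 2.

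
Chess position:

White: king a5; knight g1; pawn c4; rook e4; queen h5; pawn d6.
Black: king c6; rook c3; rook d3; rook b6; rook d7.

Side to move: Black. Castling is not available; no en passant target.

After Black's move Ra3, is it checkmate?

After Ra3: white king on a5; in check: yes, from the black rook on a3.
King squares — a4: attacked by Ra3; b4: attacked by Rb6; b5: attacked by Rb6; a6: attacked by Ra3; b6: attacked by Kc6.
White has no legal moves → checkmate.

yes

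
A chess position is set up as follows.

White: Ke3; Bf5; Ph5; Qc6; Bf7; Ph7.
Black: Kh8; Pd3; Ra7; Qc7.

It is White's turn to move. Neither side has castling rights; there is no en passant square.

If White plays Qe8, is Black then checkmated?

After Qe8: black king on h8; in check: yes, from the white queen on e8.
Black has 1 legal reply: Kg7.
In check but a legal move exists → not checkmate.

no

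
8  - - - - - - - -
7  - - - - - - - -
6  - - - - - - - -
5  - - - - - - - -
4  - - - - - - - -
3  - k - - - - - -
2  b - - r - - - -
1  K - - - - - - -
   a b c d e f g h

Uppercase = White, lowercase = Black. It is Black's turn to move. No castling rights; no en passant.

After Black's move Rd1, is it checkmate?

yes

After Rd1: white king on a1; in check: yes, from the black rook on d1.
King squares — b1: attacked by Rd1; a2: attacked by Kb3; b2: attacked by Kb3.
White has no legal moves → checkmate.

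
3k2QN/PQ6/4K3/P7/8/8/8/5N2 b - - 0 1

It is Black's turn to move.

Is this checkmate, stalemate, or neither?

Black to move; black king on d8.
In check: yes, from the white queen on g8.
King squares — c7: attacked by Qb7; d7: attacked by Ke6; e7: attacked by Ke6; c8: attacked by Qb7; e8: attacked by Qg8.
Legal moves for Black: none.
In check with no legal moves → checkmate.

checkmate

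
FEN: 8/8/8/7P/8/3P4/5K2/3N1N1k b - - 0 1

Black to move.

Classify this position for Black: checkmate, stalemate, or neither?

stalemate

Black to move; black king on h1.
In check: no.
King squares — g1: attacked by Kf2; g2: attacked by Kf2; h2: attacked by Nf1.
Legal moves for Black: none.
Not in check and no legal moves → stalemate.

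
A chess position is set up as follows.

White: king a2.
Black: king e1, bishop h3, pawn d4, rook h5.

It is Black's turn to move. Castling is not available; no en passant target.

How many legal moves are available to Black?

24

Black to move; king on e1.
In check: no.
Legal moves: Rh8, Rh7, Rh6, Rg5, Rf5, Re5, Rd5, Rc5, Rb5, Ra5+, Rh4, Bc8, Bd7, Be6+, Bf5, Bg4, Bg2, Bf1, Kf2, Ke2, Kd2, Kf1, Kd1, d3.
Count: 24.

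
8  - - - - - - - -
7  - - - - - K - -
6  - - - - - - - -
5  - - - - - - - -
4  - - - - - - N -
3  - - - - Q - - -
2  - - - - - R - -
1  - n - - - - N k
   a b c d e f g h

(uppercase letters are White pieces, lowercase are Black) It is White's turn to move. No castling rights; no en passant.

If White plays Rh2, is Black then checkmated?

yes

After Rh2: black king on h1; in check: yes, from the white rook on h2.
King squares — g1: attacked by Qe3; g2: attacked by Rh2; h2: attacked by Ng4.
Black has no legal moves → checkmate.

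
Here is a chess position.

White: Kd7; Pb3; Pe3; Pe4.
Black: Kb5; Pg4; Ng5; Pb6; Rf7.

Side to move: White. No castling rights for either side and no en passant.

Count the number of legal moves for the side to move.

4

White to move; king on d7.
In check: yes, from the black rook on f7.
Legal moves: Ke8, Kd8, Kc8, Kd6.
Count: 4.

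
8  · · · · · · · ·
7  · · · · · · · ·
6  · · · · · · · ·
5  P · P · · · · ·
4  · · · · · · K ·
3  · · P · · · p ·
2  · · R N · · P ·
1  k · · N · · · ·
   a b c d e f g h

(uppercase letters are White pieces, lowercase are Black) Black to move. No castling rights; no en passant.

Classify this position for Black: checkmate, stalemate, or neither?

Black to move; black king on a1.
In check: no.
King squares — b1: attacked by Nd2; a2: attacked by Rc2; b2: attacked by Nd1.
Legal moves for Black: none.
Not in check and no legal moves → stalemate.

stalemate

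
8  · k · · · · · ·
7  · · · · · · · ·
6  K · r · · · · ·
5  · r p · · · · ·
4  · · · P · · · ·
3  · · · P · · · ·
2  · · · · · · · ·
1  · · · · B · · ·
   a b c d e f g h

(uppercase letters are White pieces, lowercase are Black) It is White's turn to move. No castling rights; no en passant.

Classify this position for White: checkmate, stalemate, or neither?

neither

White to move; white king on a6.
In check: yes, from the black rook on c6.
King squares — a5: attacked by Rb5; b5: available; b6: attacked by Rb5; a7: attacked by Kb8; b7: attacked by Rb5.
Legal moves for White: Kxb5.
White is in check but has 1 legal move → neither.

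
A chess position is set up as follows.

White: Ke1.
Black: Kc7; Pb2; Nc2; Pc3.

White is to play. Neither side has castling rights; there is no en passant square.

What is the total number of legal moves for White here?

4

White to move; king on e1.
In check: yes, from the black knight on c2.
Legal moves: Kf2, Ke2, Kf1, Kd1.
Count: 4.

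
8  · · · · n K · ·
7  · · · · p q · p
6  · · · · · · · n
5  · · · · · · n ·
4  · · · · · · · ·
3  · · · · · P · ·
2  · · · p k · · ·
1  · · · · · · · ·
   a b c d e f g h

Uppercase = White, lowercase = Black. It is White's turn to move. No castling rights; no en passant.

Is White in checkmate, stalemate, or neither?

checkmate

White to move; white king on f8.
In check: yes, from the black queen on f7.
King squares — e7: attacked by Qf7; f7: attacked by Ng5; g7: attacked by Qf7; e8: attacked by Qf7; g8: attacked by Nh6.
Legal moves for White: none.
In check with no legal moves → checkmate.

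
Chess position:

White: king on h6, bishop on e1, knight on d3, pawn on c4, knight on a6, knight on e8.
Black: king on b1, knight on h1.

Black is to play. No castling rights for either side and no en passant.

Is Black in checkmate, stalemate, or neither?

Black to move; black king on b1.
In check: no.
Legal moves for Black: Ng3, Nf2, Kc2, Ka2, Ka1.
Black has 5 legal moves and is not in check → neither.

neither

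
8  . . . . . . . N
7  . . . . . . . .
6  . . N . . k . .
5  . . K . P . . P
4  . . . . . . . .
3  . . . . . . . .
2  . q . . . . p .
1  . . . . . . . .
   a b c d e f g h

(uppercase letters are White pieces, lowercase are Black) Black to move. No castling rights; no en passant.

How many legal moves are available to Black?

Black to move; king on f6.
In check: yes, from the white pawn on e5.
Legal moves: Kg7, Ke6, Kg5, Kf5, Qxe5+.
Count: 5.

5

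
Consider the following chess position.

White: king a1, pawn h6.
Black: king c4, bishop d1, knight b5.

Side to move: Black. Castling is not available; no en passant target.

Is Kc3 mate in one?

no

After Kc3: white king on a1; in check: no.
White is not in check, so this cannot be checkmate.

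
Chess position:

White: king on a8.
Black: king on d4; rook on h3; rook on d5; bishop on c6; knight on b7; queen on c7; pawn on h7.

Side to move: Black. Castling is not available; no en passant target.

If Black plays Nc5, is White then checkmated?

After Nc5: white king on a8; in check: yes, from the black bishop on c6.
King squares — a7: attacked by Qc7; b7: attacked by Nc5; b8: attacked by Qc7.
White has no legal moves → checkmate.

yes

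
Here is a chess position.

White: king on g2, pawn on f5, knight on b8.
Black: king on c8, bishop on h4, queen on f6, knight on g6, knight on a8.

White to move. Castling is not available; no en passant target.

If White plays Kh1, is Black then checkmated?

no

After Kh1: black king on c8; in check: no.
Black is not in check, so this cannot be checkmate.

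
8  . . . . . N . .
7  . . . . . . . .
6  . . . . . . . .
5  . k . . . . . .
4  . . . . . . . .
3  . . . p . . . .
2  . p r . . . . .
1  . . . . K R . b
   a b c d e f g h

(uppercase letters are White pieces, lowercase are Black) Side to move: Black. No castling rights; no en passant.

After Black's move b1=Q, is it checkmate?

After b1=Q: white king on e1; in check: yes, from the black queen on b1.
King squares — d1: attacked by Qb1; f1: own rook; d2: attacked by Rc2; e2: attacked by Rc2; f2: attacked by Rc2.
White has no legal moves → checkmate.

yes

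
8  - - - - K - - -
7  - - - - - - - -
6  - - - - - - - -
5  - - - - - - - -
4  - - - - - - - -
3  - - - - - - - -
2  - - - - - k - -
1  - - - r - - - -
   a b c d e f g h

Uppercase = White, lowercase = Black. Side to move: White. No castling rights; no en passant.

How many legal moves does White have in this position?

White to move; king on e8.
In check: no.
Legal moves: Kf8, Kf7, Ke7.
Count: 3.

3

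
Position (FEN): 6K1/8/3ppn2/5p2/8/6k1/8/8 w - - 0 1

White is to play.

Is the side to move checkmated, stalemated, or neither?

neither

White to move; white king on g8.
In check: yes, from the black knight on f6.
King squares — f7: available; g7: available; h7: attacked by Nf6; f8: available; h8: available.
Legal moves for White: Kh8, Kf8, Kg7, Kf7.
White is in check but has 4 legal moves → neither.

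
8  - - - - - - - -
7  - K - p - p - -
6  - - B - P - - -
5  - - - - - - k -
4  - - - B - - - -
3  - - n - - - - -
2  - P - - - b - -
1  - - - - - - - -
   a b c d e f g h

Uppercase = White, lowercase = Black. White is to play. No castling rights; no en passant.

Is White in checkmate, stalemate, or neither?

White to move; white king on b7.
In check: no.
Legal moves for White include: Kc8, Kb8, Ka8, Kc7, Ka7, Kb6, Ka6, Bxd7, Bd5, Bb5, Be4, Ba4, Bf3, Bg2, Bh1, Bh8, Bg7, Ba7, ... (list truncated; more exist).
White has legal moves and is not in check → neither.

neither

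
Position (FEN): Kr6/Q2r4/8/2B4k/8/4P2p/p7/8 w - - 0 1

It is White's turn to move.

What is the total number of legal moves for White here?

White to move; king on a8.
In check: yes, from the black rook on b8.
Legal moves: Kxb8, Qxb8.
Count: 2.

2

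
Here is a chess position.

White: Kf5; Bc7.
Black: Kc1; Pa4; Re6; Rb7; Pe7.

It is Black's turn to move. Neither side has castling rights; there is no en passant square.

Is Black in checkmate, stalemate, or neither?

Black to move; black king on c1.
In check: no.
Legal moves for Black include: Rb8, Rxc7, Ra7, Rbb6, Rb5+, Rb4, Rb3, Rb2, Rb1, Rh6, Rg6, Rf6+, Rd6, Rc6, Reb6, Ra6, Re5+, Re4, ... (list truncated; more exist).
Black has legal moves and is not in check → neither.

neither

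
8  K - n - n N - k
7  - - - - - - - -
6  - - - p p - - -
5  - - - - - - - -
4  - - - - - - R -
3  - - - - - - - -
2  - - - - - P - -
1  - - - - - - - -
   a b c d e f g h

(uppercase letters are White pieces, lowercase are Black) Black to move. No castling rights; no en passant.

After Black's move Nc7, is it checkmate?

no

After Nc7: white king on a8; in check: yes, from the black knight on c7.
White has 2 legal replies: Kb8, Kb7.
In check but a legal move exists → not checkmate.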